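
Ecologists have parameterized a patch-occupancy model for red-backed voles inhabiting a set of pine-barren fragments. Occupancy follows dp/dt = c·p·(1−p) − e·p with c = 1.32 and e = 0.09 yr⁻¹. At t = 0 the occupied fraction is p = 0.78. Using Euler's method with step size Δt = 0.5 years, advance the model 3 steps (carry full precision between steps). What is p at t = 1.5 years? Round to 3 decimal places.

Update rule: p ← p + [c·p·(1−p) − e·p]·Δt with Δt = 0.5.
p: 0.78000 → 0.85816  (Δp = +0.07816)
p: 0.85816 → 0.89988  (Δp = +0.04172)
p: 0.89988 → 0.91885  (Δp = +0.01897)

0.919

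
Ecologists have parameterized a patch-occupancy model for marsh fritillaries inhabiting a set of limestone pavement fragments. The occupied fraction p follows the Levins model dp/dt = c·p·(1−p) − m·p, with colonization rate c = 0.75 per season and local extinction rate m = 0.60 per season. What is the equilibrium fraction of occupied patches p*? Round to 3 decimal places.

Setting dp/dt = 0 and dividing through by p* gives c·(1−p*) = m.
So p* = 1 − m/c = 1 − 0.60/0.75 = 1 − 0.8000 = 0.2000.

0.200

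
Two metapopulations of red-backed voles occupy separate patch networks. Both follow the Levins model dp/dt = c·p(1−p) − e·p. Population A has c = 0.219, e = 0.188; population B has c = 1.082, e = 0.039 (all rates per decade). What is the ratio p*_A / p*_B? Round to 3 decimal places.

A: p*_A = 1 − 0.188/0.219 = 0.1416.
B: p*_B = 1 − 0.039/1.082 = 0.9640.
p*_A / p*_B = 0.1416/0.9640 = 0.1468.

0.147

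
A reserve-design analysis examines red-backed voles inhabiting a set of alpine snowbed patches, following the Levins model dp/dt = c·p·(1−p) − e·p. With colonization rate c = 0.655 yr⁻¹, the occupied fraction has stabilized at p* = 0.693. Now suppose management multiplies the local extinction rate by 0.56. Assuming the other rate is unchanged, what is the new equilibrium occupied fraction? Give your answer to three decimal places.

Balance c(1−p*) = e gives e = 0.655×(1 − 0.69300) = 0.20109.
New p* = 1 − e/c = 1 − 0.11261/0.65500 = 0.82808.

0.828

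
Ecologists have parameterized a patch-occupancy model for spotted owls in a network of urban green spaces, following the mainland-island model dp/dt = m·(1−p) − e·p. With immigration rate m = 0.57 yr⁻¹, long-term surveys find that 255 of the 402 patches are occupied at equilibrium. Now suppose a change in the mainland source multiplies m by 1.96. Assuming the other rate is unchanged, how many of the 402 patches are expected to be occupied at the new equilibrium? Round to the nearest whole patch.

Observed p* = 255/402 = 0.63433.
Balance m(1−p*) = e·p* gives e = m(1−p*)/p* = 0.57×0.36567/0.63433 = 0.32859.
New p* = m/(m+e) = 1.11720/(1.11720+0.32859) = 0.77273.
Expected occupied = 402 × 0.77273 = 310.64 ≈ 311.

311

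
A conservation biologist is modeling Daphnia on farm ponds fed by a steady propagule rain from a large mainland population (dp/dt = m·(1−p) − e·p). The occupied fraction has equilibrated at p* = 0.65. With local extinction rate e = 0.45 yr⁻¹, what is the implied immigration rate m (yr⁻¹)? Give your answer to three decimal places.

0.836

At equilibrium m(1−p*) = e·p*, so m = e·p*/(1−p*).
m = 0.45 × 0.65 / 0.3500 = 0.2925/0.3500 = 0.8357.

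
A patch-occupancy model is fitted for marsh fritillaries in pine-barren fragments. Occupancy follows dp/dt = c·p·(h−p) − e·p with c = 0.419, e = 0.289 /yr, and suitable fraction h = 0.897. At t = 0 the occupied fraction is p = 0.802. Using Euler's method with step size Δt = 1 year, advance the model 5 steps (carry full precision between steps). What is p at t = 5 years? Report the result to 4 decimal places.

Update rule: p ← p + [c·p·(h−p) − e·p]·Δt with Δt = 1.
step 1: Δp = -0.19985, p = 0.60215
step 2: Δp = -0.09963, p = 0.50252
step 3: Δp = -0.06217, p = 0.44035
step 4: Δp = -0.04301, p = 0.39734
step 5: Δp = -0.03165, p = 0.36570

0.3657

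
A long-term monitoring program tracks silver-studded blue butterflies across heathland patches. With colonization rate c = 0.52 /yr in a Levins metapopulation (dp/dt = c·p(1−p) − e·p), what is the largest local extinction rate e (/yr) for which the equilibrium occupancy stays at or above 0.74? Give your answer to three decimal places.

1 − e/c ≥ 0.74 ⇒ e ≤ c(1 − 0.74) = 0.52 × 0.2600.
e_max = 0.1352.

0.135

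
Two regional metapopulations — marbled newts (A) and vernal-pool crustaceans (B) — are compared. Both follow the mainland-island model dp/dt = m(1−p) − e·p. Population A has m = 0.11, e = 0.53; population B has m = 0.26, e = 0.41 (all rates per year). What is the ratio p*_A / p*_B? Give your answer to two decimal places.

A: p*_A = m/(m+e) = 0.11/0.6400 = 0.1719.
B: p*_B = 0.26/0.6700 = 0.3881.
p*_A / p*_B = 0.1719/0.3881 = 0.4429.

0.44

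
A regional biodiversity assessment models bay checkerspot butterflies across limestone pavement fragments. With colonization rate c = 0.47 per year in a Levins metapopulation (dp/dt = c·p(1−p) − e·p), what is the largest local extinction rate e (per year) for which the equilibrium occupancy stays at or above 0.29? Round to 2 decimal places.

1 − e/c ≥ 0.29 ⇒ e ≤ c(1 − 0.29) = 0.47 × 0.7100.
e_max = 0.3337.

0.33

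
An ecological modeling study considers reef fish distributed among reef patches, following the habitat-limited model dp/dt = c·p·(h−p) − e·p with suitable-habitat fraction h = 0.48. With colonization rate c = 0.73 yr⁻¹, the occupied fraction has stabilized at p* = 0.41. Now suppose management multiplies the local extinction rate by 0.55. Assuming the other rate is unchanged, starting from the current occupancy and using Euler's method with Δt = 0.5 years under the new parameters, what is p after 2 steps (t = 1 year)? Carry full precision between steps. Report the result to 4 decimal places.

0.4188

Balance c(h−p*) = e gives e = 0.73×(0.48 − 0.41000) = 0.05110.
Starting from p₀ = 0.41000; update p ← p + (dp/dt)·Δt with the new parameters.
  1  |  dp/dt·Δt = +0.004714  |  p_1 = 0.414714
  2  |  dp/dt·Δt = +0.004055  |  p_2 = 0.418769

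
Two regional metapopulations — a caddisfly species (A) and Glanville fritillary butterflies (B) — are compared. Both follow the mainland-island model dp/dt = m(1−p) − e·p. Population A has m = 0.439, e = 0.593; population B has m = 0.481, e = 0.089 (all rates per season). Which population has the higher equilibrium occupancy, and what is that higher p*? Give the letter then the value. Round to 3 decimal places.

A: p*_A = m/(m+e) = 0.439/1.0320 = 0.4254.
B: p*_B = 0.481/0.5700 = 0.8439.
B is higher at 0.8439.

B, 0.844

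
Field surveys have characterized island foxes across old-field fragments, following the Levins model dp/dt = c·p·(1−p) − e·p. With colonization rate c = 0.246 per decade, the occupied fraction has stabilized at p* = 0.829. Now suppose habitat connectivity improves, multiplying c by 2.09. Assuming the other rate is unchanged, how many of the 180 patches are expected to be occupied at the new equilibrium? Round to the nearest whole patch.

Balance c(1−p*) = e gives e = 0.246×(1 − 0.82900) = 0.04207.
New p* = 1 − e/c = 1 − 0.04207/0.51414 = 0.91817.
Expected occupied = 180 × 0.91817 = 165.27 ≈ 165.

165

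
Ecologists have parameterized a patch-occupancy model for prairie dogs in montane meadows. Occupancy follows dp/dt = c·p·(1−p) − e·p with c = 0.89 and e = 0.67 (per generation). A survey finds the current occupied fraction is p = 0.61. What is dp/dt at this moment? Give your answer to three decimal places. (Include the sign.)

-0.197

Colonization term: c·p·(1−p) = 0.89×0.61×0.3900 = 0.21173.
Extinction term: e·p = 0.40870.
dp/dt = 0.21173 − 0.40870 = -0.19697.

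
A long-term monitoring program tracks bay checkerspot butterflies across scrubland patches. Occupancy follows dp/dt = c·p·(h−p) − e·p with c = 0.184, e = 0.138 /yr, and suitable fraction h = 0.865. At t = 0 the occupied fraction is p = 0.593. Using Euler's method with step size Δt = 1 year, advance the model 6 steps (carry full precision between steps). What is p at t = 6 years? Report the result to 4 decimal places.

0.3862

Update rule: p ← p + [c·p·(h−p) − e·p]·Δt with Δt = 1.
p: 0.59300 → 0.54084  (Δp = -0.05216)
p: 0.54084 → 0.49847  (Δp = -0.04238)
p: 0.49847 → 0.46330  (Δp = -0.03517)
p: 0.46330 → 0.43360  (Δp = -0.02969)
p: 0.43360 → 0.40819  (Δp = -0.02542)
p: 0.40819 → 0.38617  (Δp = -0.02202)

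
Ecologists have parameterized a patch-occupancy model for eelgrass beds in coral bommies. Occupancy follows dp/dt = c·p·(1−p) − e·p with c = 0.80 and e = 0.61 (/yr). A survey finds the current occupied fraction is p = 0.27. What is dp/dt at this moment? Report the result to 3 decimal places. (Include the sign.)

Colonization term: c·p·(1−p) = 0.80×0.27×0.7300 = 0.15768.
Extinction term: e·p = 0.16470.
dp/dt = 0.15768 − 0.16470 = -0.00702.

-0.007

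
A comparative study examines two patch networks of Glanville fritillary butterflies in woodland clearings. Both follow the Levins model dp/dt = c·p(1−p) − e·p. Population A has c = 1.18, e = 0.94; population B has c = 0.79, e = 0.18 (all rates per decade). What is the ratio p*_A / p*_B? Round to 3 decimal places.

0.263

A: p*_A = 1 − 0.94/1.18 = 0.2034.
B: p*_B = 1 − 0.18/0.79 = 0.7722.
p*_A / p*_B = 0.2034/0.7722 = 0.2634.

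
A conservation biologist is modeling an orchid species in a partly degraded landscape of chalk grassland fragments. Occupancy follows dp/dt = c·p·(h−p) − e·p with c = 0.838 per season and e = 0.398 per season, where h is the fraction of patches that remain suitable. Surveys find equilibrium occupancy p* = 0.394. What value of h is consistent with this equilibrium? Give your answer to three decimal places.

At equilibrium c(h−p*) = e, so h = p* + e/c.
h = 0.394 + 0.398/0.838 = 0.394 + 0.4749 = 0.8689.

0.869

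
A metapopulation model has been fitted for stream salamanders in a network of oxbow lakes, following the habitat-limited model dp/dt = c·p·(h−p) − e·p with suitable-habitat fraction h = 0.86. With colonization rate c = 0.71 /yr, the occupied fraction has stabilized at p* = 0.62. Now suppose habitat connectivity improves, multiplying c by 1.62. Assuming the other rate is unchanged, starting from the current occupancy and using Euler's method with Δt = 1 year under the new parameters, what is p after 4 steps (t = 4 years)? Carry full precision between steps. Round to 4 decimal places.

0.7117

Balance c(h−p*) = e gives e = 0.71×(0.86 − 0.62000) = 0.17040.
Starting from p₀ = 0.62000; update p ← p + (dp/dt)·Δt with the new parameters.
step 1: Δp = +0.06550, p = 0.68550
step 2: Δp = +0.02078, p = 0.70628
step 3: Δp = +0.00453, p = 0.71081
step 4: Δp = +0.00086, p = 0.71166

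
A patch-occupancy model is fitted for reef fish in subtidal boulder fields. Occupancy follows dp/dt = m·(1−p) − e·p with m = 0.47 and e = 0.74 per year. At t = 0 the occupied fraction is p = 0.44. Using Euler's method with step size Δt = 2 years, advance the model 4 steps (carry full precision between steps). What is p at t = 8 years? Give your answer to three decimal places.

0.598

Update rule: p ← p + [m·(1−p) − e·p]·Δt with Δt = 2.
step 1: Δp = -0.12480, p = 0.31520
step 2: Δp = +0.17722, p = 0.49242
step 3: Δp = -0.25165, p = 0.24077
step 4: Δp = +0.35734, p = 0.59811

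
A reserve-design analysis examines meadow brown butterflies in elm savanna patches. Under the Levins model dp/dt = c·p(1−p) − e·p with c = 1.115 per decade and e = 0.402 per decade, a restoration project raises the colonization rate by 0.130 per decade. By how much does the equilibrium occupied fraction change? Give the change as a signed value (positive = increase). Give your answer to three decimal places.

0.038

Before: p* = 1 − 0.402/1.115 = 0.6395.
After the change, c = 1.245, e = 0.402, so p* = 1 − 0.402/1.245 = 0.6771.
Δp* = 0.6771 − 0.6395 = +0.0376.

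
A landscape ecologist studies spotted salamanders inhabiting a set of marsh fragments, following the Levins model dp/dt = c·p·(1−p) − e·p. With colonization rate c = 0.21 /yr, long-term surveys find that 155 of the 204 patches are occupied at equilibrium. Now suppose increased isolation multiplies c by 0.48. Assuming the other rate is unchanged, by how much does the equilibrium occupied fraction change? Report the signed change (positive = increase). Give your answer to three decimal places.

Observed p* = 155/204 = 0.75980.
Balance c(1−p*) = e gives e = 0.21×(1 − 0.75980) = 0.05044.
New p* = 1 − e/c = 1 − 0.05044/0.10080 = 0.49960.
Δp* = 0.49960 − 0.75980 = -0.26020.

-0.260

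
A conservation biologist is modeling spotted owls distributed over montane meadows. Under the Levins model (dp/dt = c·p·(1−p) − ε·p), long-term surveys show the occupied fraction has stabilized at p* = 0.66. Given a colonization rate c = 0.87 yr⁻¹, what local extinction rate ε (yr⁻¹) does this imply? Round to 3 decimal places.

At equilibrium c(1−p*) = ε.
ε = 0.87 × (1 − 0.66) = 0.87 × 0.3400 = 0.2958.

0.296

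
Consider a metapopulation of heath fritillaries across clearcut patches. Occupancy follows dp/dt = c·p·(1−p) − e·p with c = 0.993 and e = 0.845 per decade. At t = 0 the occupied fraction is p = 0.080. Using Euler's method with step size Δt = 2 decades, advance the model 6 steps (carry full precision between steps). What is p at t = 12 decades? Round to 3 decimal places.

Update rule: p ← p + [c·p·(1−p) − e·p]·Δt with Δt = 2.
step 1: Δp = +0.01097, p = 0.09097
step 2: Δp = +0.01049, p = 0.10146
step 3: Δp = +0.00959, p = 0.11105
step 4: Δp = +0.00838, p = 0.11943
step 5: Δp = +0.00702, p = 0.12645
step 6: Δp = +0.00567, p = 0.13213

0.132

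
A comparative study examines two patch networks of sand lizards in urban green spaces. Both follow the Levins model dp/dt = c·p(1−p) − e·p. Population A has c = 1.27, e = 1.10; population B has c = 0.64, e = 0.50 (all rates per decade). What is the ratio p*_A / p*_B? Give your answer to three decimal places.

0.612

A: p*_A = 1 − 1.10/1.27 = 0.1339.
B: p*_B = 1 − 0.50/0.64 = 0.2188.
p*_A / p*_B = 0.1339/0.2188 = 0.6119.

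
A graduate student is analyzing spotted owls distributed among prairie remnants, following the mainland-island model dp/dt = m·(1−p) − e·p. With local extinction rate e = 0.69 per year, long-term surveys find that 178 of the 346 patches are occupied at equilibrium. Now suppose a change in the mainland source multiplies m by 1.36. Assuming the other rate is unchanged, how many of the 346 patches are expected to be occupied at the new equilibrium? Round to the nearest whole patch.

204

Observed p* = 178/346 = 0.51445.
Balance m(1−p*) = e·p* gives m = e·p*/(1−p*) = 0.69×0.51445/0.48555 = 0.73107.
New p* = m/(m+e) = 0.99426/(0.99426+0.69000) = 0.59032.
Expected occupied = 346 × 0.59032 = 204.25 ≈ 204.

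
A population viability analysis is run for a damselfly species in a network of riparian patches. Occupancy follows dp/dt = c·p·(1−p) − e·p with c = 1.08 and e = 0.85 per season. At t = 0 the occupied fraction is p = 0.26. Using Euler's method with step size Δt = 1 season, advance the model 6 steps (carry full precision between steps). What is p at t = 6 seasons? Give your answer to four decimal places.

Update rule: p ← p + [c·p·(1−p) − e·p]·Δt with Δt = 1.
p: 0.26000 → 0.24679  (Δp = -0.01321)
p: 0.24679 → 0.23778  (Δp = -0.00902)
p: 0.23778 → 0.23140  (Δp = -0.00637)
p: 0.23140 → 0.22679  (Δp = -0.00461)
p: 0.22679 → 0.22341  (Δp = -0.00339)
p: 0.22341 → 0.22089  (Δp = -0.00252)

0.2209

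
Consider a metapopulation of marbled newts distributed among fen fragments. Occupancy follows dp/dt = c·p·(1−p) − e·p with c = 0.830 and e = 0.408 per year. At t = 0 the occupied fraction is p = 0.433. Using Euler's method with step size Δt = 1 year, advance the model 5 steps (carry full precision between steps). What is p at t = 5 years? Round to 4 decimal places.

0.5022

Update rule: p ← p + [c·p·(1−p) − e·p]·Δt with Δt = 1.
p: 0.43300 → 0.46011  (Δp = +0.02711)
p: 0.46011 → 0.47856  (Δp = +0.01845)
p: 0.47856 → 0.49043  (Δp = +0.01186)
p: 0.49043 → 0.49776  (Δp = +0.00733)
p: 0.49776 → 0.50217  (Δp = +0.00441)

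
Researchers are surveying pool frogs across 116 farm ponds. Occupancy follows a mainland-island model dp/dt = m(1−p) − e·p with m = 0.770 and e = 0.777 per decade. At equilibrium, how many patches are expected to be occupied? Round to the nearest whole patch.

58

p* = m/(m+e) = 0.770/1.5470 = 0.4977.
Expected occupied patches = N × p* = 116 × 0.4977 = 57.74 ≈ 58.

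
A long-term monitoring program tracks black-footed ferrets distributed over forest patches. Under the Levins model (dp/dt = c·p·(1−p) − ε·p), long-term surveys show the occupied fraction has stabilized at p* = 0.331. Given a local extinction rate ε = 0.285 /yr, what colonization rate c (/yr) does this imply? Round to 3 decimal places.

At equilibrium c(1−p*) = ε, so c = ε/(1−p*).
c = 0.285/(1 − 0.331) = 0.285/0.6690 = 0.4260.

0.426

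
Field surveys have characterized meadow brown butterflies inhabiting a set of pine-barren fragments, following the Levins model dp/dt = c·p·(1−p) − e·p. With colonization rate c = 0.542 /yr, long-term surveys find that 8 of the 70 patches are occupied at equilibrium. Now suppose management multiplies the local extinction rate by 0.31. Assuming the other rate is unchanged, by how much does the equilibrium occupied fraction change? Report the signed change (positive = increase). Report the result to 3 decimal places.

0.611

Observed p* = 8/70 = 0.11429.
Balance c(1−p*) = e gives e = 0.542×(1 − 0.11429) = 0.48005.
New p* = 1 − e/c = 1 − 0.14882/0.54200 = 0.72542.
Δp* = 0.72542 − 0.11429 = +0.61113.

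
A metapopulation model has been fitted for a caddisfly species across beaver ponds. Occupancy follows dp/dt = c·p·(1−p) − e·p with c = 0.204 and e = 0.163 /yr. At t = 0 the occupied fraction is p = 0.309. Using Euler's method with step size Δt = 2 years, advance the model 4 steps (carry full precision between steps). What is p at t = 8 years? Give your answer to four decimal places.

Update rule: p ← p + [c·p·(1−p) − e·p]·Δt with Δt = 2.
  1  |  dp/dt·Δt = -0.013618  |  p_1 = 0.295382
  2  |  dp/dt·Δt = -0.011377  |  p_2 = 0.284005
  3  |  dp/dt·Δt = -0.009620  |  p_3 = 0.274385
  4  |  dp/dt·Δt = -0.008218  |  p_4 = 0.266167

0.2662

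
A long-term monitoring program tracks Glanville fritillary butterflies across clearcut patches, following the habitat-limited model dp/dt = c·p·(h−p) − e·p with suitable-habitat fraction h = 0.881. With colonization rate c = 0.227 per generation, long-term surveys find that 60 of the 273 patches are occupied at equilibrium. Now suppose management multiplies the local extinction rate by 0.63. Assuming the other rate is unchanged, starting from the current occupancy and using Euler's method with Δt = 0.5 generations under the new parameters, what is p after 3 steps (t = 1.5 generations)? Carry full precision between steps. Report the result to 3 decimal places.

Observed p* = 60/273 = 0.21978.
Balance c(h−p*) = e gives e = 0.227×(0.881 − 0.21978) = 0.15010.
Starting from p₀ = 0.21978; update p ← p + (dp/dt)·Δt with the new parameters.
step 1: Δp = +0.00610, p = 0.22588
step 2: Δp = +0.00612, p = 0.23200
step 3: Δp = +0.00612, p = 0.23812

0.238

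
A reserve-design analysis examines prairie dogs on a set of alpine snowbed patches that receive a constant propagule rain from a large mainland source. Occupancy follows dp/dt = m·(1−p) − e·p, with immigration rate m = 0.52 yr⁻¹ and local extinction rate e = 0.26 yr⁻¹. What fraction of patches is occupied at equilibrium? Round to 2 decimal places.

0.67

At equilibrium the propagule rain into empty patches balances local extinction: m(1−p*) = e·p*.
p* = m/(m+e) = 0.52/(0.52+0.26) = 0.52/0.7800 = 0.6667.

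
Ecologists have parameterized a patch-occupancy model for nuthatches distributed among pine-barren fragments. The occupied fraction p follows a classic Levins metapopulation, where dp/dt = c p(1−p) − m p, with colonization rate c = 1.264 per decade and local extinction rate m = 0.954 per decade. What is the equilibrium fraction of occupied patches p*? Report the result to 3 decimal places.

0.245

Setting dp/dt = 0 and dividing through by p* gives c·(1−p*) = m.
So p* = 1 − m/c = 1 − 0.954/1.264 = 1 − 0.7547 = 0.2453.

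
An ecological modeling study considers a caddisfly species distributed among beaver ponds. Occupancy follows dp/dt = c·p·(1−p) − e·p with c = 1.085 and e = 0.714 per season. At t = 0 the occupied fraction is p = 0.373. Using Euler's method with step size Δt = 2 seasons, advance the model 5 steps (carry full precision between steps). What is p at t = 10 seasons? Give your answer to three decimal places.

0.342

Update rule: p ← p + [c·p·(1−p) − e·p]·Δt with Δt = 2.
t = 2: p = 0.37300 + (-0.02514) = 0.34786
t = 4: p = 0.34786 + (-0.00447) = 0.34339
t = 6: p = 0.34339 + (-0.00108) = 0.34231
t = 8: p = 0.34231 + (-0.00027) = 0.34203
t = 10: p = 0.34203 + (-0.00007) = 0.34196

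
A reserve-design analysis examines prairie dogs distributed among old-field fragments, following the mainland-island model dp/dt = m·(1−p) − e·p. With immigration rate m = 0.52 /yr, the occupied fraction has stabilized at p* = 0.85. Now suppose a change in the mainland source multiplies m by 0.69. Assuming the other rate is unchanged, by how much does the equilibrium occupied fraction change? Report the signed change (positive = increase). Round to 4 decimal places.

-0.0537

Balance m(1−p*) = e·p* gives e = m(1−p*)/p* = 0.52×0.15000/0.85000 = 0.09176.
New p* = m/(m+e) = 0.35880/(0.35880+0.09176) = 0.79634.
Δp* = 0.79634 − 0.85000 = -0.05366.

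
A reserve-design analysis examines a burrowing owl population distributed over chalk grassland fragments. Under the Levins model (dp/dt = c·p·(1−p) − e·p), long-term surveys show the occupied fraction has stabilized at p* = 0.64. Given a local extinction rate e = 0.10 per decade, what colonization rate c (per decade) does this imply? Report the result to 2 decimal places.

At equilibrium c(1−p*) = e, so c = e/(1−p*).
c = 0.10/(1 − 0.64) = 0.10/0.3600 = 0.2778.

0.28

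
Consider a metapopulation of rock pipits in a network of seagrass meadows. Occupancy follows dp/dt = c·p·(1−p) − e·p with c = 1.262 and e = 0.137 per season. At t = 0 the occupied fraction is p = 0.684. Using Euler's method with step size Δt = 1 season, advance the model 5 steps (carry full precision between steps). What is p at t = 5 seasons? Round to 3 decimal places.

Update rule: p ← p + [c·p·(1−p) − e·p]·Δt with Δt = 1.
t = 1: p = 0.68400 + (+0.17907) = 0.86307
t = 2: p = 0.86307 + (+0.03091) = 0.89397
t = 3: p = 0.89397 + (-0.00286) = 0.89112
t = 4: p = 0.89112 + (+0.00036) = 0.89148
t = 5: p = 0.89148 + (-0.00005) = 0.89144

0.891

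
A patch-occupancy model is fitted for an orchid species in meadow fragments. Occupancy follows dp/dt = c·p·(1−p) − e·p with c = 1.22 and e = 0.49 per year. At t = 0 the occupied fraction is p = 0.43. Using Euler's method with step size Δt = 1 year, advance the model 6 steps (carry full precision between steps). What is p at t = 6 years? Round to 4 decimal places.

0.5982

Update rule: p ← p + [c·p·(1−p) − e·p]·Δt with Δt = 1.
p: 0.43000 → 0.51832  (Δp = +0.08832)
p: 0.51832 → 0.56893  (Δp = +0.05061)
p: 0.56893 → 0.58936  (Δp = +0.02042)
p: 0.58936 → 0.59583  (Δp = +0.00647)
p: 0.59583 → 0.59767  (Δp = +0.00184)
p: 0.59767 → 0.59817  (Δp = +0.00050)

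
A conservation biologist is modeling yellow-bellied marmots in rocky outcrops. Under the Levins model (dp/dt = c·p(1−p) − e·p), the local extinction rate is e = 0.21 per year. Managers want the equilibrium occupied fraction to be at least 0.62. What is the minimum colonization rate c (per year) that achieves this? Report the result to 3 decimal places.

0.553

p* = 1 − e/c ≥ 0.62 requires e/c ≤ 0.3800, i.e. c ≥ e/0.3800.
c_min = 0.21/0.3800 = 0.5526.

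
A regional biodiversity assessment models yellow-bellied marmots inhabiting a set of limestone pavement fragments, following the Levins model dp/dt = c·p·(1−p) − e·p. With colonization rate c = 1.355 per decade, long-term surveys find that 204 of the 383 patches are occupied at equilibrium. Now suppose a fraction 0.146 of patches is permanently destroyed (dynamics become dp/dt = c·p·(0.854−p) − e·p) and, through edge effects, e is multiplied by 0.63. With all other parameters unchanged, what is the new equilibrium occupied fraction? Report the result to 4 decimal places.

0.5596

Observed p* = 204/383 = 0.53264.
Balance c(1−p*) = e gives e = 1.355×(1 − 0.53264) = 0.63327.
New p* = 0.854 − e/c = 0.854 − 0.39896/1.35500 = 0.55956.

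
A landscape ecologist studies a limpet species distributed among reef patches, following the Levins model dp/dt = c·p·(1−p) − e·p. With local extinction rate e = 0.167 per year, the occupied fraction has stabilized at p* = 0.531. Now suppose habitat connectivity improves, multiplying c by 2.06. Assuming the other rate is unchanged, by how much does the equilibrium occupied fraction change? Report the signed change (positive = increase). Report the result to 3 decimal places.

0.241

Balance c(1−p*) = e gives c = e/(1 − 0.53100) = 0.167/0.46900 = 0.35608.
New p* = 1 − e/c = 1 − 0.16700/0.73352 = 0.77233.
Δp* = 0.77233 − 0.53100 = +0.24133.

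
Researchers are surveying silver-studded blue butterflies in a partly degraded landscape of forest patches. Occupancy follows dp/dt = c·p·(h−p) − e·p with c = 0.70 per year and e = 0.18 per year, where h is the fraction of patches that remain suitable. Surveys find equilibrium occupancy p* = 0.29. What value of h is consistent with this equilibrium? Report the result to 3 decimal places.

At equilibrium c(h−p*) = e, so h = p* + e/c.
h = 0.29 + 0.18/0.70 = 0.29 + 0.2571 = 0.5471.

0.547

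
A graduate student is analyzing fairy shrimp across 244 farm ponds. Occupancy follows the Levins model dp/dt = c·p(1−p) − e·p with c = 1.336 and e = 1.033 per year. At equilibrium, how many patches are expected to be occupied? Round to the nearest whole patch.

55

p* = 1 − e/c = 1 − 1.033/1.336 = 0.2268.
Expected occupied patches = N × p* = 244 × 0.2268 = 55.34 ≈ 55.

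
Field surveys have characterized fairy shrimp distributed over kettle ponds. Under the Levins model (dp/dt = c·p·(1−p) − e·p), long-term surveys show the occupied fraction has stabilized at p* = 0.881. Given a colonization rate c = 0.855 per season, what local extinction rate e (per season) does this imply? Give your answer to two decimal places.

0.10

At equilibrium c(1−p*) = e.
e = 0.855 × (1 − 0.881) = 0.855 × 0.1190 = 0.1017.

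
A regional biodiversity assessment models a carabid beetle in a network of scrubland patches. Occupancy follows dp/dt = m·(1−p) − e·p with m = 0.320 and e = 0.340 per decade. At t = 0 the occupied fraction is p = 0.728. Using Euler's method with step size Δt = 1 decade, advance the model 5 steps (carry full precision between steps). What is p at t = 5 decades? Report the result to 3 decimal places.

0.486

Update rule: p ← p + [m·(1−p) − e·p]·Δt with Δt = 1.
step 1: Δp = -0.16048, p = 0.56752
step 2: Δp = -0.05456, p = 0.51296
step 3: Δp = -0.01855, p = 0.49441
step 4: Δp = -0.00631, p = 0.48810
step 5: Δp = -0.00214, p = 0.48595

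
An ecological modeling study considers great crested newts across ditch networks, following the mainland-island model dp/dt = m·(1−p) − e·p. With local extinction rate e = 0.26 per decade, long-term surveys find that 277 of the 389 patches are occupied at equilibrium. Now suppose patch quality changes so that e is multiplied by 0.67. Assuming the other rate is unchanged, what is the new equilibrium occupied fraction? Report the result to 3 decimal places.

Observed p* = 277/389 = 0.71208.
Balance m(1−p*) = e·p* gives m = e·p*/(1−p*) = 0.26×0.71208/0.28792 = 0.64303.
New p* = m/(m+e) = 0.64303/(0.64303+0.17420) = 0.78684.

0.787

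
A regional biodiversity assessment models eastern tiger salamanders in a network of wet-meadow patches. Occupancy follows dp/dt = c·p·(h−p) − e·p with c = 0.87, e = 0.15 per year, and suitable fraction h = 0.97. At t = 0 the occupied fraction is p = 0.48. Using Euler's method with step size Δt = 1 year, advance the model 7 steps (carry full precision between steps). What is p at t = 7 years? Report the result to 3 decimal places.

Update rule: p ← p + [c·p·(h−p) − e·p]·Δt with Δt = 1.
  1  |  dp/dt·Δt = +0.132624  |  p_1 = 0.612624
  2  |  dp/dt·Δt = +0.098582  |  p_2 = 0.711206
  3  |  dp/dt·Δt = +0.053448  |  p_3 = 0.764654
  4  |  dp/dt·Δt = +0.021908  |  p_4 = 0.786562
  5  |  dp/dt·Δt = +0.007544  |  p_5 = 0.794106
  6  |  dp/dt·Δt = +0.002404  |  p_6 = 0.796510
  7  |  dp/dt·Δt = +0.000746  |  p_7 = 0.797256

0.797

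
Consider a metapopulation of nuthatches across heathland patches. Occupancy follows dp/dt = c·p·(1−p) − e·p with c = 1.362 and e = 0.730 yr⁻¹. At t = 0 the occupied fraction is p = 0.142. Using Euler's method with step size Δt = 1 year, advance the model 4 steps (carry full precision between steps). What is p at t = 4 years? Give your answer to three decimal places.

Update rule: p ← p + [c·p·(1−p) − e·p]·Δt with Δt = 1.
step 1: Δp = +0.06228, p = 0.20428
step 2: Δp = +0.07227, p = 0.27655
step 3: Δp = +0.07061, p = 0.34716
step 4: Δp = +0.05526, p = 0.40242

0.402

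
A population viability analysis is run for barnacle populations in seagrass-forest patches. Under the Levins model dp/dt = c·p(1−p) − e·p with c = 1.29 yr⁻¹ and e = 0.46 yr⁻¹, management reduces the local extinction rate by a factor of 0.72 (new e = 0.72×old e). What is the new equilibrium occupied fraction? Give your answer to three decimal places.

Before: p* = 1 − 0.46/1.29 = 0.6434.
After the change, c = 1.29, e = 0.3312, so p* = 1 − 0.3312/1.29 = 0.7433.

0.743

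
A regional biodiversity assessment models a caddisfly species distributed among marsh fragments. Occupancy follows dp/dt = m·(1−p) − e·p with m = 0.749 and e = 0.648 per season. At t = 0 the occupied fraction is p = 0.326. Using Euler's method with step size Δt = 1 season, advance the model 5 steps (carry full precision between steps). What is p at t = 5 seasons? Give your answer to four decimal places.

0.5382

Update rule: p ← p + [m·(1−p) − e·p]·Δt with Δt = 1.
  1  |  dp/dt·Δt = +0.293578  |  p_1 = 0.619578
  2  |  dp/dt·Δt = -0.116550  |  p_2 = 0.503028
  3  |  dp/dt·Δt = +0.046271  |  p_3 = 0.549298
  4  |  dp/dt·Δt = -0.018369  |  p_4 = 0.530929
  5  |  dp/dt·Δt = +0.007293  |  p_5 = 0.538221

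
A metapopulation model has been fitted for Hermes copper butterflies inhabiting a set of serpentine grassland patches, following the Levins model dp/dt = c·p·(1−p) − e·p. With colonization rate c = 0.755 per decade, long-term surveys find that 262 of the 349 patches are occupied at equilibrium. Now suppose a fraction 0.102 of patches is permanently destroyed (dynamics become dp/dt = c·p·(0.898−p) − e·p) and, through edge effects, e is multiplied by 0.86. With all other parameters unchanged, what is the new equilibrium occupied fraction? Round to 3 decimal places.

Observed p* = 262/349 = 0.75072.
Balance c(1−p*) = e gives e = 0.755×(1 − 0.75072) = 0.18821.
New p* = 0.898 − e/c = 0.898 − 0.16186/0.75500 = 0.68362.

0.684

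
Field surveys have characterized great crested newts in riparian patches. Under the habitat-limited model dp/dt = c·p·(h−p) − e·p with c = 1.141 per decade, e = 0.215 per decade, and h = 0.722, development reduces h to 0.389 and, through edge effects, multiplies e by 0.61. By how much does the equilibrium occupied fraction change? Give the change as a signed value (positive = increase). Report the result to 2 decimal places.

Before: p* = h − e/c = 0.722 − 0.215/1.141 = 0.722 − 0.1884 = 0.5336.
After: c = 1.141, e = 0.13115, h = 0.389; p* = 0.389 − 0.13115/1.141 = 0.2741.
Δp* = 0.2741 − 0.5336 = -0.2595.

-0.26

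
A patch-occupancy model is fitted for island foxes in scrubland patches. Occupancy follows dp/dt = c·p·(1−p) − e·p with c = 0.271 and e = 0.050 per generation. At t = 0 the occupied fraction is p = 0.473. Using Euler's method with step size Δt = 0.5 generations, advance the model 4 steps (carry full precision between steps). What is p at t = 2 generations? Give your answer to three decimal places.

Update rule: p ← p + [c·p·(1−p) − e·p]·Δt with Δt = 0.5.
t = 0.5: p = 0.47300 + (+0.02195) = 0.49495
t = 1: p = 0.49495 + (+0.02150) = 0.51645
t = 1.5: p = 0.51645 + (+0.02093) = 0.53738
t = 2: p = 0.53738 + (+0.02025) = 0.55763

0.558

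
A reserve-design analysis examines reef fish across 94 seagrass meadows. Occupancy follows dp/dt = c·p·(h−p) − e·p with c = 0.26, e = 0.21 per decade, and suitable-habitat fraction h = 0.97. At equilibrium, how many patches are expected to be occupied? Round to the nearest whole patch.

p* = h − e/c = 0.97 − 0.8077 = 0.1623.
Expected occupied patches = N × p* = 94 × 0.1623 = 15.26 ≈ 15.

15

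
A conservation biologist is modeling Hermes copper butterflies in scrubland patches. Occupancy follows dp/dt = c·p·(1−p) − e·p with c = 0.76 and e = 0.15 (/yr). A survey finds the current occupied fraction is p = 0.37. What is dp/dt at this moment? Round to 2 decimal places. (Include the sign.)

Colonization term: c·p·(1−p) = 0.76×0.37×0.6300 = 0.17716.
Extinction term: e·p = 0.05550.
dp/dt = 0.17716 − 0.05550 = 0.12166.

0.12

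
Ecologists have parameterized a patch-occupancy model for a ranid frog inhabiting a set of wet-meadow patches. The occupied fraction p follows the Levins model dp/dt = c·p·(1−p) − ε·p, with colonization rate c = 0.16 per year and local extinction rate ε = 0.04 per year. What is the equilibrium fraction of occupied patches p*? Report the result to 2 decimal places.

Setting dp/dt = 0 and dividing through by p* gives c·(1−p*) = ε.
So p* = 1 − ε/c = 1 − 0.04/0.16 = 1 − 0.2500 = 0.7500.

0.75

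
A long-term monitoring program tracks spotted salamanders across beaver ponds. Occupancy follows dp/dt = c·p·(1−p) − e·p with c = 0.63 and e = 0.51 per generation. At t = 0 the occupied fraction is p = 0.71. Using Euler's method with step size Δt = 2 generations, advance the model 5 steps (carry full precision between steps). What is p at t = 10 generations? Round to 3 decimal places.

0.205

Update rule: p ← p + [c·p·(1−p) − e·p]·Δt with Δt = 2.
p: 0.71000 → 0.24523  (Δp = -0.46477)
p: 0.24523 → 0.22831  (Δp = -0.01692)
p: 0.22831 → 0.21743  (Δp = -0.01089)
p: 0.21743 → 0.21005  (Δp = -0.00738)
p: 0.21005 → 0.20487  (Δp = -0.00518)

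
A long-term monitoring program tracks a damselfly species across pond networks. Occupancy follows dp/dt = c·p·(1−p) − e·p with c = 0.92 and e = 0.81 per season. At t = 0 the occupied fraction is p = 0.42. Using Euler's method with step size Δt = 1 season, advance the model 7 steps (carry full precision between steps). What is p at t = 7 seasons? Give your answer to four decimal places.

Update rule: p ← p + [c·p·(1−p) − e·p]·Δt with Δt = 1.
  1  |  dp/dt·Δt = -0.116088  |  p_1 = 0.303912
  2  |  dp/dt·Δt = -0.051543  |  p_2 = 0.252369
  3  |  dp/dt·Δt = -0.030834  |  p_3 = 0.221535
  4  |  dp/dt·Δt = -0.020783  |  p_4 = 0.200752
  5  |  dp/dt·Δt = -0.014995  |  p_5 = 0.185757
  6  |  dp/dt·Δt = -0.011312  |  p_6 = 0.174445
  7  |  dp/dt·Δt = -0.008808  |  p_7 = 0.165638

0.1656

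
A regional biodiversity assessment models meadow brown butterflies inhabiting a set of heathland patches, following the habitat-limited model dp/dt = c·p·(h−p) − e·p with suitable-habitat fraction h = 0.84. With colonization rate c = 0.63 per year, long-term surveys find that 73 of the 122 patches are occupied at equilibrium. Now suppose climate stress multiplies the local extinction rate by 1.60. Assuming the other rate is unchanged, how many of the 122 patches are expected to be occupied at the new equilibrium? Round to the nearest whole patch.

Observed p* = 73/122 = 0.59836.
Balance c(h−p*) = e gives e = 0.63×(0.84 − 0.59836) = 0.15223.
New p* = 0.84 − e/c = 0.84 − 0.24357/0.63000 = 0.45338.
Expected occupied = 122 × 0.45338 = 55.31 ≈ 55.

55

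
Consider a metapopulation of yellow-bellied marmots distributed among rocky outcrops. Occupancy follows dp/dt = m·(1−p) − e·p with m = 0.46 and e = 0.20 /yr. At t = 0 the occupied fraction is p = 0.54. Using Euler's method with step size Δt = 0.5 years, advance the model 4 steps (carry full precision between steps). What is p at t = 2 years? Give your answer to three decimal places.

Update rule: p ← p + [m·(1−p) − e·p]·Δt with Δt = 0.5.
step 1: Δp = +0.05180, p = 0.59180
step 2: Δp = +0.03471, p = 0.62651
step 3: Δp = +0.02325, p = 0.64976
step 4: Δp = +0.01558, p = 0.66534

0.665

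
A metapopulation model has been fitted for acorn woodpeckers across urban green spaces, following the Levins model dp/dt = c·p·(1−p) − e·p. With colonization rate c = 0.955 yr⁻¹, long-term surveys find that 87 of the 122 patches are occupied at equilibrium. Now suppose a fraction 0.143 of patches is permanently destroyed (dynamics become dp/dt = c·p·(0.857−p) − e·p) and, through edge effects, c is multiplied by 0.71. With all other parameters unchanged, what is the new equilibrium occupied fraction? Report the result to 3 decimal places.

Observed p* = 87/122 = 0.71311.
Balance c(1−p*) = e gives e = 0.955×(1 − 0.71311) = 0.27398.
New p* = 0.857 − e/c = 0.857 − 0.27398/0.67805 = 0.45293.

0.453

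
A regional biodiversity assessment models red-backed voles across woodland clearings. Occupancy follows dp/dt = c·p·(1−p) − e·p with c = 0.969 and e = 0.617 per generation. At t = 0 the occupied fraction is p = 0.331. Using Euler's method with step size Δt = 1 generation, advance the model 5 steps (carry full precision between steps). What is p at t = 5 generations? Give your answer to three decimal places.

Update rule: p ← p + [c·p·(1−p) − e·p]·Δt with Δt = 1.
  1  |  dp/dt·Δt = +0.010347  |  p_1 = 0.341347
  2  |  dp/dt·Δt = +0.007248  |  p_2 = 0.348596
  3  |  dp/dt·Δt = +0.004954  |  p_3 = 0.353550
  4  |  dp/dt·Δt = +0.003327  |  p_4 = 0.356877
  5  |  dp/dt·Δt = +0.002208  |  p_5 = 0.359084

0.359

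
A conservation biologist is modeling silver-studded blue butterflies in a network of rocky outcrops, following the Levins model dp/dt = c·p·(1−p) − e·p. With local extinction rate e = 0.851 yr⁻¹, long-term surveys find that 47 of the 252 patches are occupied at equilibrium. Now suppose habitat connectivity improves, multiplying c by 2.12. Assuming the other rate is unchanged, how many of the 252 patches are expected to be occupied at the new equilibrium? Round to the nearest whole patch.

155

Observed p* = 47/252 = 0.18651.
Balance c(1−p*) = e gives c = e/(1 − 0.18651) = 0.851/0.81349 = 1.04611.
New p* = 1 − e/c = 1 − 0.85100/2.21775 = 0.61628.
Expected occupied = 252 × 0.61628 = 155.30 ≈ 155.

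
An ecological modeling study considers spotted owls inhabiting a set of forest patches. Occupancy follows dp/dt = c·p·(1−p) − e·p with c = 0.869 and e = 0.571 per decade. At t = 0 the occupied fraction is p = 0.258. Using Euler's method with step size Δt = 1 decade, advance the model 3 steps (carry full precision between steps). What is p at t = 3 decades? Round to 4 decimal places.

Update rule: p ← p + [c·p·(1−p) − e·p]·Δt with Δt = 1.
  1  |  dp/dt·Δt = +0.019040  |  p_1 = 0.277040
  2  |  dp/dt·Δt = +0.015861  |  p_2 = 0.292901
  3  |  dp/dt·Δt = +0.012732  |  p_3 = 0.305633

0.3056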